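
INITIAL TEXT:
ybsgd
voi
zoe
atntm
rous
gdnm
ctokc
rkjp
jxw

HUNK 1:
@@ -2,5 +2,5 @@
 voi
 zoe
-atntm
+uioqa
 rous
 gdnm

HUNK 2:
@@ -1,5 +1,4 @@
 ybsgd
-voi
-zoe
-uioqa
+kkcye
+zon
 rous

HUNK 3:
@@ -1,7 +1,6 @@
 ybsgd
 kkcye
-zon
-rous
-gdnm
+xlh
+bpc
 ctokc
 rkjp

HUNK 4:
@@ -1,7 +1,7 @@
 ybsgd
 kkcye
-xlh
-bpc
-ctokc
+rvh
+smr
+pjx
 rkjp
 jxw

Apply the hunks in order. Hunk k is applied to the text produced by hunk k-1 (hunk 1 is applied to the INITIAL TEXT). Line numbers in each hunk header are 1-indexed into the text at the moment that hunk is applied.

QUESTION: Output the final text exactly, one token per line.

Hunk 1: at line 2 remove [atntm] add [uioqa] -> 9 lines: ybsgd voi zoe uioqa rous gdnm ctokc rkjp jxw
Hunk 2: at line 1 remove [voi,zoe,uioqa] add [kkcye,zon] -> 8 lines: ybsgd kkcye zon rous gdnm ctokc rkjp jxw
Hunk 3: at line 1 remove [zon,rous,gdnm] add [xlh,bpc] -> 7 lines: ybsgd kkcye xlh bpc ctokc rkjp jxw
Hunk 4: at line 1 remove [xlh,bpc,ctokc] add [rvh,smr,pjx] -> 7 lines: ybsgd kkcye rvh smr pjx rkjp jxw

Answer: ybsgd
kkcye
rvh
smr
pjx
rkjp
jxw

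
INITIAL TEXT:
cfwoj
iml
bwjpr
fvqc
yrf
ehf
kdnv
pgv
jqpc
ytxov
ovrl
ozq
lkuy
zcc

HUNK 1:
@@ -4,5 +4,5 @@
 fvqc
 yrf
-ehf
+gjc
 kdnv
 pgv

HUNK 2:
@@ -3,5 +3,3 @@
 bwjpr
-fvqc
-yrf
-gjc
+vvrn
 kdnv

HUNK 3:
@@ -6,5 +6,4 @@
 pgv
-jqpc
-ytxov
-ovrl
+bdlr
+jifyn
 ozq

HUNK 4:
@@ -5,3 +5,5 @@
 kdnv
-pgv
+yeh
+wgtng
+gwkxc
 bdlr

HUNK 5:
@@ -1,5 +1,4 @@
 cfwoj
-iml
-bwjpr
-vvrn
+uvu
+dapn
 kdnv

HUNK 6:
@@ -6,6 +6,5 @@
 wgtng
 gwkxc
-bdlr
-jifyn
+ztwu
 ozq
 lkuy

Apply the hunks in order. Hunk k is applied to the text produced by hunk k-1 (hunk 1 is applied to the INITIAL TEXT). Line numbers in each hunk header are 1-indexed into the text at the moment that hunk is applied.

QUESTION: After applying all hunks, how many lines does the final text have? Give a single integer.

Hunk 1: at line 4 remove [ehf] add [gjc] -> 14 lines: cfwoj iml bwjpr fvqc yrf gjc kdnv pgv jqpc ytxov ovrl ozq lkuy zcc
Hunk 2: at line 3 remove [fvqc,yrf,gjc] add [vvrn] -> 12 lines: cfwoj iml bwjpr vvrn kdnv pgv jqpc ytxov ovrl ozq lkuy zcc
Hunk 3: at line 6 remove [jqpc,ytxov,ovrl] add [bdlr,jifyn] -> 11 lines: cfwoj iml bwjpr vvrn kdnv pgv bdlr jifyn ozq lkuy zcc
Hunk 4: at line 5 remove [pgv] add [yeh,wgtng,gwkxc] -> 13 lines: cfwoj iml bwjpr vvrn kdnv yeh wgtng gwkxc bdlr jifyn ozq lkuy zcc
Hunk 5: at line 1 remove [iml,bwjpr,vvrn] add [uvu,dapn] -> 12 lines: cfwoj uvu dapn kdnv yeh wgtng gwkxc bdlr jifyn ozq lkuy zcc
Hunk 6: at line 6 remove [bdlr,jifyn] add [ztwu] -> 11 lines: cfwoj uvu dapn kdnv yeh wgtng gwkxc ztwu ozq lkuy zcc
Final line count: 11

Answer: 11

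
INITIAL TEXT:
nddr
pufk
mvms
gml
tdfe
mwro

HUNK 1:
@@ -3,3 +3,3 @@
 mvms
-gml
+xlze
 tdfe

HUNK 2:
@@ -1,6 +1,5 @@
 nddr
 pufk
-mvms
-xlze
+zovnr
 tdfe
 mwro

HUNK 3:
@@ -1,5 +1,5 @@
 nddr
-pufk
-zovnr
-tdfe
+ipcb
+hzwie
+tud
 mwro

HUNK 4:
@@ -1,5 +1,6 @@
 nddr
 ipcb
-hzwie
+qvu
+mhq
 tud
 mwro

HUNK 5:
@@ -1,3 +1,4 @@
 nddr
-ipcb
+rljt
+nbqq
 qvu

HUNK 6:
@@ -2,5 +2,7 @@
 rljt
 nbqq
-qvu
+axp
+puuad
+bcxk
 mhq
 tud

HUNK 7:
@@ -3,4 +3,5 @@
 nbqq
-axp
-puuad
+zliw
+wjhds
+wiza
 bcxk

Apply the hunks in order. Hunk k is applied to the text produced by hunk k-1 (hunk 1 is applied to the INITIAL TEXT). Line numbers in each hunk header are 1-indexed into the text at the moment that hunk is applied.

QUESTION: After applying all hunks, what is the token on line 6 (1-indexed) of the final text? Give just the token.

Hunk 1: at line 3 remove [gml] add [xlze] -> 6 lines: nddr pufk mvms xlze tdfe mwro
Hunk 2: at line 1 remove [mvms,xlze] add [zovnr] -> 5 lines: nddr pufk zovnr tdfe mwro
Hunk 3: at line 1 remove [pufk,zovnr,tdfe] add [ipcb,hzwie,tud] -> 5 lines: nddr ipcb hzwie tud mwro
Hunk 4: at line 1 remove [hzwie] add [qvu,mhq] -> 6 lines: nddr ipcb qvu mhq tud mwro
Hunk 5: at line 1 remove [ipcb] add [rljt,nbqq] -> 7 lines: nddr rljt nbqq qvu mhq tud mwro
Hunk 6: at line 2 remove [qvu] add [axp,puuad,bcxk] -> 9 lines: nddr rljt nbqq axp puuad bcxk mhq tud mwro
Hunk 7: at line 3 remove [axp,puuad] add [zliw,wjhds,wiza] -> 10 lines: nddr rljt nbqq zliw wjhds wiza bcxk mhq tud mwro
Final line 6: wiza

Answer: wiza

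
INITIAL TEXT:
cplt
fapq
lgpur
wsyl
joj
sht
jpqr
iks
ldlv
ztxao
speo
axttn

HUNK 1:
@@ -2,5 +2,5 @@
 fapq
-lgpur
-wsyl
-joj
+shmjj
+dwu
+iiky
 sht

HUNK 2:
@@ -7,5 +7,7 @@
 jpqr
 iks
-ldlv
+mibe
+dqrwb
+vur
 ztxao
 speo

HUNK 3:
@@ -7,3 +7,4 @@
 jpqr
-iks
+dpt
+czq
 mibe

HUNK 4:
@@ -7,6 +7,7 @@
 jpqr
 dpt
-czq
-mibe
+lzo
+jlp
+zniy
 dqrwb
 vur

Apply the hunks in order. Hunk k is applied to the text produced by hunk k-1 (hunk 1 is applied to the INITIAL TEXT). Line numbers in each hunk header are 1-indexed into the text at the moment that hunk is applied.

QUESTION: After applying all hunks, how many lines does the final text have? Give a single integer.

Hunk 1: at line 2 remove [lgpur,wsyl,joj] add [shmjj,dwu,iiky] -> 12 lines: cplt fapq shmjj dwu iiky sht jpqr iks ldlv ztxao speo axttn
Hunk 2: at line 7 remove [ldlv] add [mibe,dqrwb,vur] -> 14 lines: cplt fapq shmjj dwu iiky sht jpqr iks mibe dqrwb vur ztxao speo axttn
Hunk 3: at line 7 remove [iks] add [dpt,czq] -> 15 lines: cplt fapq shmjj dwu iiky sht jpqr dpt czq mibe dqrwb vur ztxao speo axttn
Hunk 4: at line 7 remove [czq,mibe] add [lzo,jlp,zniy] -> 16 lines: cplt fapq shmjj dwu iiky sht jpqr dpt lzo jlp zniy dqrwb vur ztxao speo axttn
Final line count: 16

Answer: 16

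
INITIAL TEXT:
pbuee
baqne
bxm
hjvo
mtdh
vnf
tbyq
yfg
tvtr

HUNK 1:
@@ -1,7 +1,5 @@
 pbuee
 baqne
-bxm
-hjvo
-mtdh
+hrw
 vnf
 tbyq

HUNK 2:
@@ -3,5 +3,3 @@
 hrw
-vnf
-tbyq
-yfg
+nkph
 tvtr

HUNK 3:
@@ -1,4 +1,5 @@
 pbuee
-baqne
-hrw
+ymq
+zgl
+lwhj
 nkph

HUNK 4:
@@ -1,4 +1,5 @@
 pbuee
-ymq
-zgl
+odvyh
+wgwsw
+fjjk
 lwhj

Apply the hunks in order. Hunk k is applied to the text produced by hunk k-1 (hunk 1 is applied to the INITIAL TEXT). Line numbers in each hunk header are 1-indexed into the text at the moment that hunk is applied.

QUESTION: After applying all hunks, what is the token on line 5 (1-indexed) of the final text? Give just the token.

Answer: lwhj

Derivation:
Hunk 1: at line 1 remove [bxm,hjvo,mtdh] add [hrw] -> 7 lines: pbuee baqne hrw vnf tbyq yfg tvtr
Hunk 2: at line 3 remove [vnf,tbyq,yfg] add [nkph] -> 5 lines: pbuee baqne hrw nkph tvtr
Hunk 3: at line 1 remove [baqne,hrw] add [ymq,zgl,lwhj] -> 6 lines: pbuee ymq zgl lwhj nkph tvtr
Hunk 4: at line 1 remove [ymq,zgl] add [odvyh,wgwsw,fjjk] -> 7 lines: pbuee odvyh wgwsw fjjk lwhj nkph tvtr
Final line 5: lwhj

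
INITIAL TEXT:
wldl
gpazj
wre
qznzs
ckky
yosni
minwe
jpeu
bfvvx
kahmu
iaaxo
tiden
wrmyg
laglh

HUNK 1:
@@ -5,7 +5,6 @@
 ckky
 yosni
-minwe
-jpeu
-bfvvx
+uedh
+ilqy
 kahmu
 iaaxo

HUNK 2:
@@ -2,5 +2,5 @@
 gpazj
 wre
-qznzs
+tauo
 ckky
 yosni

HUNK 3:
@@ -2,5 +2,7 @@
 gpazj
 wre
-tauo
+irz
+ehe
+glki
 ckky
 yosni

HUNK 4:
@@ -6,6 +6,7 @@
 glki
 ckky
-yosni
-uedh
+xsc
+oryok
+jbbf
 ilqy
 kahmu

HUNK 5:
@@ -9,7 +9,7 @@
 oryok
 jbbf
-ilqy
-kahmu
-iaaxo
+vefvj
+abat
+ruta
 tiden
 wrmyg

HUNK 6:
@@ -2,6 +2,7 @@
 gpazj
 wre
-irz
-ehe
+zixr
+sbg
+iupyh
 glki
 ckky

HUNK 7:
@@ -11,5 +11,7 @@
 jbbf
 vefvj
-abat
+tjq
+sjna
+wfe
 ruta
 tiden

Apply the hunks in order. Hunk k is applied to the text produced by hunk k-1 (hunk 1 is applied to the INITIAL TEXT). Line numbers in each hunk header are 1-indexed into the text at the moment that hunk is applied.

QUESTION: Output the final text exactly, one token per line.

Hunk 1: at line 5 remove [minwe,jpeu,bfvvx] add [uedh,ilqy] -> 13 lines: wldl gpazj wre qznzs ckky yosni uedh ilqy kahmu iaaxo tiden wrmyg laglh
Hunk 2: at line 2 remove [qznzs] add [tauo] -> 13 lines: wldl gpazj wre tauo ckky yosni uedh ilqy kahmu iaaxo tiden wrmyg laglh
Hunk 3: at line 2 remove [tauo] add [irz,ehe,glki] -> 15 lines: wldl gpazj wre irz ehe glki ckky yosni uedh ilqy kahmu iaaxo tiden wrmyg laglh
Hunk 4: at line 6 remove [yosni,uedh] add [xsc,oryok,jbbf] -> 16 lines: wldl gpazj wre irz ehe glki ckky xsc oryok jbbf ilqy kahmu iaaxo tiden wrmyg laglh
Hunk 5: at line 9 remove [ilqy,kahmu,iaaxo] add [vefvj,abat,ruta] -> 16 lines: wldl gpazj wre irz ehe glki ckky xsc oryok jbbf vefvj abat ruta tiden wrmyg laglh
Hunk 6: at line 2 remove [irz,ehe] add [zixr,sbg,iupyh] -> 17 lines: wldl gpazj wre zixr sbg iupyh glki ckky xsc oryok jbbf vefvj abat ruta tiden wrmyg laglh
Hunk 7: at line 11 remove [abat] add [tjq,sjna,wfe] -> 19 lines: wldl gpazj wre zixr sbg iupyh glki ckky xsc oryok jbbf vefvj tjq sjna wfe ruta tiden wrmyg laglh

Answer: wldl
gpazj
wre
zixr
sbg
iupyh
glki
ckky
xsc
oryok
jbbf
vefvj
tjq
sjna
wfe
ruta
tiden
wrmyg
laglh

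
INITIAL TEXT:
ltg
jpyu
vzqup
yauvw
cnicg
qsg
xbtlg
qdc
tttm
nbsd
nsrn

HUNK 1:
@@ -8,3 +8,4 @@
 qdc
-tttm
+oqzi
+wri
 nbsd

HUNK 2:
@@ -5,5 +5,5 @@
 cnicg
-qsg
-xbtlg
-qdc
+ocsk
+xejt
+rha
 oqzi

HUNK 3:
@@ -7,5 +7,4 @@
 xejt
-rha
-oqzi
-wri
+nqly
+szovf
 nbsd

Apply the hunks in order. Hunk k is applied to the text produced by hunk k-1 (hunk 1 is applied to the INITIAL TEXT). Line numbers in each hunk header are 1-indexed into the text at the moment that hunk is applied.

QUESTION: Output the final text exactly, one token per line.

Hunk 1: at line 8 remove [tttm] add [oqzi,wri] -> 12 lines: ltg jpyu vzqup yauvw cnicg qsg xbtlg qdc oqzi wri nbsd nsrn
Hunk 2: at line 5 remove [qsg,xbtlg,qdc] add [ocsk,xejt,rha] -> 12 lines: ltg jpyu vzqup yauvw cnicg ocsk xejt rha oqzi wri nbsd nsrn
Hunk 3: at line 7 remove [rha,oqzi,wri] add [nqly,szovf] -> 11 lines: ltg jpyu vzqup yauvw cnicg ocsk xejt nqly szovf nbsd nsrn

Answer: ltg
jpyu
vzqup
yauvw
cnicg
ocsk
xejt
nqly
szovf
nbsd
nsrn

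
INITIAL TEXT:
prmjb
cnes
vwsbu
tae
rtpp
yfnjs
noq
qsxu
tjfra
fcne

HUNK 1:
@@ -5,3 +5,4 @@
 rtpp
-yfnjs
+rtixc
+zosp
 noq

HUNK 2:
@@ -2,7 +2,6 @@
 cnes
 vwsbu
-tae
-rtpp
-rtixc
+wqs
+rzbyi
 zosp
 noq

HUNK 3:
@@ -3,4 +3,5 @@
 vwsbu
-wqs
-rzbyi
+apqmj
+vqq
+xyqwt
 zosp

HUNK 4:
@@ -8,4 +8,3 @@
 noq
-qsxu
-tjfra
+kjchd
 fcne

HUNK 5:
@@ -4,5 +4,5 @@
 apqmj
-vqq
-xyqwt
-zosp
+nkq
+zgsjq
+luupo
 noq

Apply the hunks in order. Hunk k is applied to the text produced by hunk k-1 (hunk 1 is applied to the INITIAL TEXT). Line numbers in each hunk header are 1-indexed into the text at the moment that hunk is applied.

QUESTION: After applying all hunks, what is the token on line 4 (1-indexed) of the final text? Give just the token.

Answer: apqmj

Derivation:
Hunk 1: at line 5 remove [yfnjs] add [rtixc,zosp] -> 11 lines: prmjb cnes vwsbu tae rtpp rtixc zosp noq qsxu tjfra fcne
Hunk 2: at line 2 remove [tae,rtpp,rtixc] add [wqs,rzbyi] -> 10 lines: prmjb cnes vwsbu wqs rzbyi zosp noq qsxu tjfra fcne
Hunk 3: at line 3 remove [wqs,rzbyi] add [apqmj,vqq,xyqwt] -> 11 lines: prmjb cnes vwsbu apqmj vqq xyqwt zosp noq qsxu tjfra fcne
Hunk 4: at line 8 remove [qsxu,tjfra] add [kjchd] -> 10 lines: prmjb cnes vwsbu apqmj vqq xyqwt zosp noq kjchd fcne
Hunk 5: at line 4 remove [vqq,xyqwt,zosp] add [nkq,zgsjq,luupo] -> 10 lines: prmjb cnes vwsbu apqmj nkq zgsjq luupo noq kjchd fcne
Final line 4: apqmj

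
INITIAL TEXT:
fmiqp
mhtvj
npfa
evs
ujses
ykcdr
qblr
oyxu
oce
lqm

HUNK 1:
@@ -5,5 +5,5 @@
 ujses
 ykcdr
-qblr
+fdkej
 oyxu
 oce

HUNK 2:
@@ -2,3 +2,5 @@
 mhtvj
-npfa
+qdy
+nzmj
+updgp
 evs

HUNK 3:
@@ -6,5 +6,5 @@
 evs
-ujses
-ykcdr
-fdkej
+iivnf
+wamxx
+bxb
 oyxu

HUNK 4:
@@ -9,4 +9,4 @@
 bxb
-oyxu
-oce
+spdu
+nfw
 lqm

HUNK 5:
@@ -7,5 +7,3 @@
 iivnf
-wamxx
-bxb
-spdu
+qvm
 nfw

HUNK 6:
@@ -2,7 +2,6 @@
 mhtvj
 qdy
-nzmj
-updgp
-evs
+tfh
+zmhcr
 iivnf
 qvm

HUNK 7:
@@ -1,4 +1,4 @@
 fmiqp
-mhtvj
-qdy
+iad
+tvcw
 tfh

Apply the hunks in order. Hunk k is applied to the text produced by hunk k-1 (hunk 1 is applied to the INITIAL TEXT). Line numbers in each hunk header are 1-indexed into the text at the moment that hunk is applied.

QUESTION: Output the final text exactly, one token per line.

Answer: fmiqp
iad
tvcw
tfh
zmhcr
iivnf
qvm
nfw
lqm

Derivation:
Hunk 1: at line 5 remove [qblr] add [fdkej] -> 10 lines: fmiqp mhtvj npfa evs ujses ykcdr fdkej oyxu oce lqm
Hunk 2: at line 2 remove [npfa] add [qdy,nzmj,updgp] -> 12 lines: fmiqp mhtvj qdy nzmj updgp evs ujses ykcdr fdkej oyxu oce lqm
Hunk 3: at line 6 remove [ujses,ykcdr,fdkej] add [iivnf,wamxx,bxb] -> 12 lines: fmiqp mhtvj qdy nzmj updgp evs iivnf wamxx bxb oyxu oce lqm
Hunk 4: at line 9 remove [oyxu,oce] add [spdu,nfw] -> 12 lines: fmiqp mhtvj qdy nzmj updgp evs iivnf wamxx bxb spdu nfw lqm
Hunk 5: at line 7 remove [wamxx,bxb,spdu] add [qvm] -> 10 lines: fmiqp mhtvj qdy nzmj updgp evs iivnf qvm nfw lqm
Hunk 6: at line 2 remove [nzmj,updgp,evs] add [tfh,zmhcr] -> 9 lines: fmiqp mhtvj qdy tfh zmhcr iivnf qvm nfw lqm
Hunk 7: at line 1 remove [mhtvj,qdy] add [iad,tvcw] -> 9 lines: fmiqp iad tvcw tfh zmhcr iivnf qvm nfw lqm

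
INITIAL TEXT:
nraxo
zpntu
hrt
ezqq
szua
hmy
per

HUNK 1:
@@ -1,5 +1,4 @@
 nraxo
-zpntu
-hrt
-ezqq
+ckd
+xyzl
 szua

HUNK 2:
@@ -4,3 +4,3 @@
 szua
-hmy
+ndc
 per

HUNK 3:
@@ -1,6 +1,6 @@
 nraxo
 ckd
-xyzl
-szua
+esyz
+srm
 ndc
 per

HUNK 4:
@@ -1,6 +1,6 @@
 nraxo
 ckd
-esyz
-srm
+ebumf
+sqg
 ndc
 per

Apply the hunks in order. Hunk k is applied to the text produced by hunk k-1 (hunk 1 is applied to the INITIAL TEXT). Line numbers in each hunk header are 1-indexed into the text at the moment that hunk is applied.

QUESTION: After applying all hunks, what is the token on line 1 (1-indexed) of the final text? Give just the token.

Hunk 1: at line 1 remove [zpntu,hrt,ezqq] add [ckd,xyzl] -> 6 lines: nraxo ckd xyzl szua hmy per
Hunk 2: at line 4 remove [hmy] add [ndc] -> 6 lines: nraxo ckd xyzl szua ndc per
Hunk 3: at line 1 remove [xyzl,szua] add [esyz,srm] -> 6 lines: nraxo ckd esyz srm ndc per
Hunk 4: at line 1 remove [esyz,srm] add [ebumf,sqg] -> 6 lines: nraxo ckd ebumf sqg ndc per
Final line 1: nraxo

Answer: nraxo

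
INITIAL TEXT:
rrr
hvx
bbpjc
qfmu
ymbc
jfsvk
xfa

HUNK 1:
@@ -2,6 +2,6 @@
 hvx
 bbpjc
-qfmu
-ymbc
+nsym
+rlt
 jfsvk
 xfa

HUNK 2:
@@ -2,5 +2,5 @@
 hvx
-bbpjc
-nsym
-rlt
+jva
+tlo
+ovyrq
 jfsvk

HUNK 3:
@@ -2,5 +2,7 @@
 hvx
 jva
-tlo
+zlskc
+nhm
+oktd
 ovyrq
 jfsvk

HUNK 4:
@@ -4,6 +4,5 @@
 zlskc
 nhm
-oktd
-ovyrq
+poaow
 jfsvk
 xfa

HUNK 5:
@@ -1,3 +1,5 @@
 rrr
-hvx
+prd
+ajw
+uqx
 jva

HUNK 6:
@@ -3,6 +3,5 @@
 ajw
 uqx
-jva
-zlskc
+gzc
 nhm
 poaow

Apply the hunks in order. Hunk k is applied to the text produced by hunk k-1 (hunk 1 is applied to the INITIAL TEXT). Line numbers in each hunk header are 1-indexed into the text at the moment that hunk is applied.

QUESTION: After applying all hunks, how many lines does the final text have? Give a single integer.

Hunk 1: at line 2 remove [qfmu,ymbc] add [nsym,rlt] -> 7 lines: rrr hvx bbpjc nsym rlt jfsvk xfa
Hunk 2: at line 2 remove [bbpjc,nsym,rlt] add [jva,tlo,ovyrq] -> 7 lines: rrr hvx jva tlo ovyrq jfsvk xfa
Hunk 3: at line 2 remove [tlo] add [zlskc,nhm,oktd] -> 9 lines: rrr hvx jva zlskc nhm oktd ovyrq jfsvk xfa
Hunk 4: at line 4 remove [oktd,ovyrq] add [poaow] -> 8 lines: rrr hvx jva zlskc nhm poaow jfsvk xfa
Hunk 5: at line 1 remove [hvx] add [prd,ajw,uqx] -> 10 lines: rrr prd ajw uqx jva zlskc nhm poaow jfsvk xfa
Hunk 6: at line 3 remove [jva,zlskc] add [gzc] -> 9 lines: rrr prd ajw uqx gzc nhm poaow jfsvk xfa
Final line count: 9

Answer: 9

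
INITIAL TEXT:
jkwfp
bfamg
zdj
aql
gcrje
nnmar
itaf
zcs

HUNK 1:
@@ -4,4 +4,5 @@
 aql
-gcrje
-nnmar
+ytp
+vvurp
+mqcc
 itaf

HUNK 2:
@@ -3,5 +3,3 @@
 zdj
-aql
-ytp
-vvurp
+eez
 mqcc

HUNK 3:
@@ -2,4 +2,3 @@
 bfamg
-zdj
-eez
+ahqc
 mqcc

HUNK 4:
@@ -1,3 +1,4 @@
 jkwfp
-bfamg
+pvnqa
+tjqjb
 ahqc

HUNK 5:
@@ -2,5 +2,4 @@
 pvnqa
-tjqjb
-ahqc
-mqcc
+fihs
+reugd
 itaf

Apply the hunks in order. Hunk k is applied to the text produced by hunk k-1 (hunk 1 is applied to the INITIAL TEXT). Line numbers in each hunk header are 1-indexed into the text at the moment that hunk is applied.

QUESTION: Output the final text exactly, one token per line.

Hunk 1: at line 4 remove [gcrje,nnmar] add [ytp,vvurp,mqcc] -> 9 lines: jkwfp bfamg zdj aql ytp vvurp mqcc itaf zcs
Hunk 2: at line 3 remove [aql,ytp,vvurp] add [eez] -> 7 lines: jkwfp bfamg zdj eez mqcc itaf zcs
Hunk 3: at line 2 remove [zdj,eez] add [ahqc] -> 6 lines: jkwfp bfamg ahqc mqcc itaf zcs
Hunk 4: at line 1 remove [bfamg] add [pvnqa,tjqjb] -> 7 lines: jkwfp pvnqa tjqjb ahqc mqcc itaf zcs
Hunk 5: at line 2 remove [tjqjb,ahqc,mqcc] add [fihs,reugd] -> 6 lines: jkwfp pvnqa fihs reugd itaf zcs

Answer: jkwfp
pvnqa
fihs
reugd
itaf
zcs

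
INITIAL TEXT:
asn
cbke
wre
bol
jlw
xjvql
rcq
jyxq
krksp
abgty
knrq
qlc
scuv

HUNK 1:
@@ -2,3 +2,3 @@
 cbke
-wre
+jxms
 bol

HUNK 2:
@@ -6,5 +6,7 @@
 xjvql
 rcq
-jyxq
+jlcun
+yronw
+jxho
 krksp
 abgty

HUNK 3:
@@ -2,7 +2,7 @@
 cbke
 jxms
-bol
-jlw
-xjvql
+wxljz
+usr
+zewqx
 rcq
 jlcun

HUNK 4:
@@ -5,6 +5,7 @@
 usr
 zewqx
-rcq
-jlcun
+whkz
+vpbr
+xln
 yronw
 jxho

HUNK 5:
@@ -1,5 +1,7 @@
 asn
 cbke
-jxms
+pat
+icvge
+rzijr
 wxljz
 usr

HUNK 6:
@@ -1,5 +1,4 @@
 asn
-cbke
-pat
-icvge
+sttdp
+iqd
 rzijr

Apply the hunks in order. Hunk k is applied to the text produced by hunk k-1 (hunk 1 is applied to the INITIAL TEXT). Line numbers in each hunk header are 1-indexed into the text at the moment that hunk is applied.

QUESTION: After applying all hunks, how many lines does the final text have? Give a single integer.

Hunk 1: at line 2 remove [wre] add [jxms] -> 13 lines: asn cbke jxms bol jlw xjvql rcq jyxq krksp abgty knrq qlc scuv
Hunk 2: at line 6 remove [jyxq] add [jlcun,yronw,jxho] -> 15 lines: asn cbke jxms bol jlw xjvql rcq jlcun yronw jxho krksp abgty knrq qlc scuv
Hunk 3: at line 2 remove [bol,jlw,xjvql] add [wxljz,usr,zewqx] -> 15 lines: asn cbke jxms wxljz usr zewqx rcq jlcun yronw jxho krksp abgty knrq qlc scuv
Hunk 4: at line 5 remove [rcq,jlcun] add [whkz,vpbr,xln] -> 16 lines: asn cbke jxms wxljz usr zewqx whkz vpbr xln yronw jxho krksp abgty knrq qlc scuv
Hunk 5: at line 1 remove [jxms] add [pat,icvge,rzijr] -> 18 lines: asn cbke pat icvge rzijr wxljz usr zewqx whkz vpbr xln yronw jxho krksp abgty knrq qlc scuv
Hunk 6: at line 1 remove [cbke,pat,icvge] add [sttdp,iqd] -> 17 lines: asn sttdp iqd rzijr wxljz usr zewqx whkz vpbr xln yronw jxho krksp abgty knrq qlc scuv
Final line count: 17

Answer: 17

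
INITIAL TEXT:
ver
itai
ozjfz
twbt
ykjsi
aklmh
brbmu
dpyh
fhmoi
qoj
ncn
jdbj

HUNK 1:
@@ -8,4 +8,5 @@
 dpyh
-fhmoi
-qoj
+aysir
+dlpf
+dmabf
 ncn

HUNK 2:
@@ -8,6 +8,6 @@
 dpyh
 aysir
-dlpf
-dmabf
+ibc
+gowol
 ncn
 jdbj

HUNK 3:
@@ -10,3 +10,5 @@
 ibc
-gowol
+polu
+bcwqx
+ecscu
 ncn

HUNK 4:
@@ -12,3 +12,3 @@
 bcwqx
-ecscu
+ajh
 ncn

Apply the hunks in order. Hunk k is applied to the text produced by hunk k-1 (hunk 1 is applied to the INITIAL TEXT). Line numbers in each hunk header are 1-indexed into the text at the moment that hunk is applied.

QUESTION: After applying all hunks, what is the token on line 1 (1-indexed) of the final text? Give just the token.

Answer: ver

Derivation:
Hunk 1: at line 8 remove [fhmoi,qoj] add [aysir,dlpf,dmabf] -> 13 lines: ver itai ozjfz twbt ykjsi aklmh brbmu dpyh aysir dlpf dmabf ncn jdbj
Hunk 2: at line 8 remove [dlpf,dmabf] add [ibc,gowol] -> 13 lines: ver itai ozjfz twbt ykjsi aklmh brbmu dpyh aysir ibc gowol ncn jdbj
Hunk 3: at line 10 remove [gowol] add [polu,bcwqx,ecscu] -> 15 lines: ver itai ozjfz twbt ykjsi aklmh brbmu dpyh aysir ibc polu bcwqx ecscu ncn jdbj
Hunk 4: at line 12 remove [ecscu] add [ajh] -> 15 lines: ver itai ozjfz twbt ykjsi aklmh brbmu dpyh aysir ibc polu bcwqx ajh ncn jdbj
Final line 1: ver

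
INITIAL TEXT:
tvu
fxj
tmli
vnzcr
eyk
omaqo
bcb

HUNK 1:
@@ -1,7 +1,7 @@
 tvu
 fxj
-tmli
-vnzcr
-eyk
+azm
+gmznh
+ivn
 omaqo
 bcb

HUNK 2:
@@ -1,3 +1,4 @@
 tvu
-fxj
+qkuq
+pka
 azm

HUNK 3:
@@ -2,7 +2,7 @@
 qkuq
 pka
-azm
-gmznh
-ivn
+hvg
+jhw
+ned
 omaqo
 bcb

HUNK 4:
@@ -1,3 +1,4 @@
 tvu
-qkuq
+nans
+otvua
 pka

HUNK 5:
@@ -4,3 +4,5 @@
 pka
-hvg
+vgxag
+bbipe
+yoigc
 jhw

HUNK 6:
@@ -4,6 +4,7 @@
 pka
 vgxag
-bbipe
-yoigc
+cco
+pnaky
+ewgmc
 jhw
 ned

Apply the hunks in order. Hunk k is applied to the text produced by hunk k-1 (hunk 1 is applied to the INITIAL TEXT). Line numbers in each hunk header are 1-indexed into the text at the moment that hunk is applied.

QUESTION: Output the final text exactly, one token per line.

Answer: tvu
nans
otvua
pka
vgxag
cco
pnaky
ewgmc
jhw
ned
omaqo
bcb

Derivation:
Hunk 1: at line 1 remove [tmli,vnzcr,eyk] add [azm,gmznh,ivn] -> 7 lines: tvu fxj azm gmznh ivn omaqo bcb
Hunk 2: at line 1 remove [fxj] add [qkuq,pka] -> 8 lines: tvu qkuq pka azm gmznh ivn omaqo bcb
Hunk 3: at line 2 remove [azm,gmznh,ivn] add [hvg,jhw,ned] -> 8 lines: tvu qkuq pka hvg jhw ned omaqo bcb
Hunk 4: at line 1 remove [qkuq] add [nans,otvua] -> 9 lines: tvu nans otvua pka hvg jhw ned omaqo bcb
Hunk 5: at line 4 remove [hvg] add [vgxag,bbipe,yoigc] -> 11 lines: tvu nans otvua pka vgxag bbipe yoigc jhw ned omaqo bcb
Hunk 6: at line 4 remove [bbipe,yoigc] add [cco,pnaky,ewgmc] -> 12 lines: tvu nans otvua pka vgxag cco pnaky ewgmc jhw ned omaqo bcb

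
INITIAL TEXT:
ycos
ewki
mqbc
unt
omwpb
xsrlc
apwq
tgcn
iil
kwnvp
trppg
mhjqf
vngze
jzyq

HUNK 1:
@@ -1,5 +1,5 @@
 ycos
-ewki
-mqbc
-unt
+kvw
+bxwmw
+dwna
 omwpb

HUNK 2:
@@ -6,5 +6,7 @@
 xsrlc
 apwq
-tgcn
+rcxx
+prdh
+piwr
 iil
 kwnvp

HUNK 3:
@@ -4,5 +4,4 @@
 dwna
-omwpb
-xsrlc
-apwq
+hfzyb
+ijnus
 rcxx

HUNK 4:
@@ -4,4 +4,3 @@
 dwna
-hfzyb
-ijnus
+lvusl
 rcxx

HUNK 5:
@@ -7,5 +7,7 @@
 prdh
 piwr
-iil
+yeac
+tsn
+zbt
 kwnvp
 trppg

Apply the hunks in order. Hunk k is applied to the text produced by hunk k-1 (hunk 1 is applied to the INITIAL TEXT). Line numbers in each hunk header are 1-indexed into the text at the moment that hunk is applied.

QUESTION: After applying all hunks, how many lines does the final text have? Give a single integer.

Hunk 1: at line 1 remove [ewki,mqbc,unt] add [kvw,bxwmw,dwna] -> 14 lines: ycos kvw bxwmw dwna omwpb xsrlc apwq tgcn iil kwnvp trppg mhjqf vngze jzyq
Hunk 2: at line 6 remove [tgcn] add [rcxx,prdh,piwr] -> 16 lines: ycos kvw bxwmw dwna omwpb xsrlc apwq rcxx prdh piwr iil kwnvp trppg mhjqf vngze jzyq
Hunk 3: at line 4 remove [omwpb,xsrlc,apwq] add [hfzyb,ijnus] -> 15 lines: ycos kvw bxwmw dwna hfzyb ijnus rcxx prdh piwr iil kwnvp trppg mhjqf vngze jzyq
Hunk 4: at line 4 remove [hfzyb,ijnus] add [lvusl] -> 14 lines: ycos kvw bxwmw dwna lvusl rcxx prdh piwr iil kwnvp trppg mhjqf vngze jzyq
Hunk 5: at line 7 remove [iil] add [yeac,tsn,zbt] -> 16 lines: ycos kvw bxwmw dwna lvusl rcxx prdh piwr yeac tsn zbt kwnvp trppg mhjqf vngze jzyq
Final line count: 16

Answer: 16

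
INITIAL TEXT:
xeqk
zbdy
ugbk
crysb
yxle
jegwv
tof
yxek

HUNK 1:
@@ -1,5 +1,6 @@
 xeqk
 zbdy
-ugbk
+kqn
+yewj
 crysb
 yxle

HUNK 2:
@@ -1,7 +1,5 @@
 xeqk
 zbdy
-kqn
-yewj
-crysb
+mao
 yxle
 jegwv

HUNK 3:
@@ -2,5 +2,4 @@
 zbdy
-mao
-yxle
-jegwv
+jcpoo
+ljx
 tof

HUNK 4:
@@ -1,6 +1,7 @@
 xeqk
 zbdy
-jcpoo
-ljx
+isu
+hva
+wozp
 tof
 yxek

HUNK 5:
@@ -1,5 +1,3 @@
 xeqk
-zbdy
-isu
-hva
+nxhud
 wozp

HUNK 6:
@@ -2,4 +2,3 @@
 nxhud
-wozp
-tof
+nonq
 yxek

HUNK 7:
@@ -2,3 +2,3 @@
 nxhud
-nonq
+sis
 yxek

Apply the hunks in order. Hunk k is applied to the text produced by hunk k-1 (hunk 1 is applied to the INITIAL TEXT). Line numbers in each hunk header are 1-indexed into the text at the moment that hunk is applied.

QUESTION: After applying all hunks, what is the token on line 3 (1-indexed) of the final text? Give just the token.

Answer: sis

Derivation:
Hunk 1: at line 1 remove [ugbk] add [kqn,yewj] -> 9 lines: xeqk zbdy kqn yewj crysb yxle jegwv tof yxek
Hunk 2: at line 1 remove [kqn,yewj,crysb] add [mao] -> 7 lines: xeqk zbdy mao yxle jegwv tof yxek
Hunk 3: at line 2 remove [mao,yxle,jegwv] add [jcpoo,ljx] -> 6 lines: xeqk zbdy jcpoo ljx tof yxek
Hunk 4: at line 1 remove [jcpoo,ljx] add [isu,hva,wozp] -> 7 lines: xeqk zbdy isu hva wozp tof yxek
Hunk 5: at line 1 remove [zbdy,isu,hva] add [nxhud] -> 5 lines: xeqk nxhud wozp tof yxek
Hunk 6: at line 2 remove [wozp,tof] add [nonq] -> 4 lines: xeqk nxhud nonq yxek
Hunk 7: at line 2 remove [nonq] add [sis] -> 4 lines: xeqk nxhud sis yxek
Final line 3: sis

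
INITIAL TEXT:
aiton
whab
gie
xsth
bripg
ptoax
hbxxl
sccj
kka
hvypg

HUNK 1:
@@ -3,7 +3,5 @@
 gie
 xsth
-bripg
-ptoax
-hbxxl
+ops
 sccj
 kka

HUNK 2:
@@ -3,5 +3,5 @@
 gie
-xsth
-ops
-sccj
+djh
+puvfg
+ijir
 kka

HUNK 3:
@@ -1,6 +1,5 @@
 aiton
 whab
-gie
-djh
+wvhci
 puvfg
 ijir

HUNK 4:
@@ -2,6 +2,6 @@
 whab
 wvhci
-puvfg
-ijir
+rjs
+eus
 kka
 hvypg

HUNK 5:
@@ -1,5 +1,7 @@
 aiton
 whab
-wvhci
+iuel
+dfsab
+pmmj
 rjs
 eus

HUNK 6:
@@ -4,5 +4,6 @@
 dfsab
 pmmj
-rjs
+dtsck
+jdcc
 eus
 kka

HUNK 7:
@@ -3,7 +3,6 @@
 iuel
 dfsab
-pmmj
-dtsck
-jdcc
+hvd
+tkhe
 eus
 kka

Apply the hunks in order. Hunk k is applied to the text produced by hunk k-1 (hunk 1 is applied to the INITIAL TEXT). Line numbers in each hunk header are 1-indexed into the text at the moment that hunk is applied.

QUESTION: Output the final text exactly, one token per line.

Answer: aiton
whab
iuel
dfsab
hvd
tkhe
eus
kka
hvypg

Derivation:
Hunk 1: at line 3 remove [bripg,ptoax,hbxxl] add [ops] -> 8 lines: aiton whab gie xsth ops sccj kka hvypg
Hunk 2: at line 3 remove [xsth,ops,sccj] add [djh,puvfg,ijir] -> 8 lines: aiton whab gie djh puvfg ijir kka hvypg
Hunk 3: at line 1 remove [gie,djh] add [wvhci] -> 7 lines: aiton whab wvhci puvfg ijir kka hvypg
Hunk 4: at line 2 remove [puvfg,ijir] add [rjs,eus] -> 7 lines: aiton whab wvhci rjs eus kka hvypg
Hunk 5: at line 1 remove [wvhci] add [iuel,dfsab,pmmj] -> 9 lines: aiton whab iuel dfsab pmmj rjs eus kka hvypg
Hunk 6: at line 4 remove [rjs] add [dtsck,jdcc] -> 10 lines: aiton whab iuel dfsab pmmj dtsck jdcc eus kka hvypg
Hunk 7: at line 3 remove [pmmj,dtsck,jdcc] add [hvd,tkhe] -> 9 lines: aiton whab iuel dfsab hvd tkhe eus kka hvypg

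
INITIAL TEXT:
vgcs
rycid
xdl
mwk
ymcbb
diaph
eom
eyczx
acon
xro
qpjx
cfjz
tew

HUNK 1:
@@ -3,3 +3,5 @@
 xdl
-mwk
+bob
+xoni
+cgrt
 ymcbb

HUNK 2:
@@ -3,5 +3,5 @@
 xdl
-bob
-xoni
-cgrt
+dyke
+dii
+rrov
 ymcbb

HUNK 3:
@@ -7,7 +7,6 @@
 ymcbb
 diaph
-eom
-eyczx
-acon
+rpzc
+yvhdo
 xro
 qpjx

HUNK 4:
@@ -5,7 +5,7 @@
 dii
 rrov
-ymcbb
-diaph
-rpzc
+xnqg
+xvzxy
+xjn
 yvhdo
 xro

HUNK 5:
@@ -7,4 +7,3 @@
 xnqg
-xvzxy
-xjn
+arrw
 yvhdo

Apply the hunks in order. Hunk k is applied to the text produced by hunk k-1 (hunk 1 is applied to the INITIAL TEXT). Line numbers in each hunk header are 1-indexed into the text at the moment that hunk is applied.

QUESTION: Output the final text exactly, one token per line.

Hunk 1: at line 3 remove [mwk] add [bob,xoni,cgrt] -> 15 lines: vgcs rycid xdl bob xoni cgrt ymcbb diaph eom eyczx acon xro qpjx cfjz tew
Hunk 2: at line 3 remove [bob,xoni,cgrt] add [dyke,dii,rrov] -> 15 lines: vgcs rycid xdl dyke dii rrov ymcbb diaph eom eyczx acon xro qpjx cfjz tew
Hunk 3: at line 7 remove [eom,eyczx,acon] add [rpzc,yvhdo] -> 14 lines: vgcs rycid xdl dyke dii rrov ymcbb diaph rpzc yvhdo xro qpjx cfjz tew
Hunk 4: at line 5 remove [ymcbb,diaph,rpzc] add [xnqg,xvzxy,xjn] -> 14 lines: vgcs rycid xdl dyke dii rrov xnqg xvzxy xjn yvhdo xro qpjx cfjz tew
Hunk 5: at line 7 remove [xvzxy,xjn] add [arrw] -> 13 lines: vgcs rycid xdl dyke dii rrov xnqg arrw yvhdo xro qpjx cfjz tew

Answer: vgcs
rycid
xdl
dyke
dii
rrov
xnqg
arrw
yvhdo
xro
qpjx
cfjz
tew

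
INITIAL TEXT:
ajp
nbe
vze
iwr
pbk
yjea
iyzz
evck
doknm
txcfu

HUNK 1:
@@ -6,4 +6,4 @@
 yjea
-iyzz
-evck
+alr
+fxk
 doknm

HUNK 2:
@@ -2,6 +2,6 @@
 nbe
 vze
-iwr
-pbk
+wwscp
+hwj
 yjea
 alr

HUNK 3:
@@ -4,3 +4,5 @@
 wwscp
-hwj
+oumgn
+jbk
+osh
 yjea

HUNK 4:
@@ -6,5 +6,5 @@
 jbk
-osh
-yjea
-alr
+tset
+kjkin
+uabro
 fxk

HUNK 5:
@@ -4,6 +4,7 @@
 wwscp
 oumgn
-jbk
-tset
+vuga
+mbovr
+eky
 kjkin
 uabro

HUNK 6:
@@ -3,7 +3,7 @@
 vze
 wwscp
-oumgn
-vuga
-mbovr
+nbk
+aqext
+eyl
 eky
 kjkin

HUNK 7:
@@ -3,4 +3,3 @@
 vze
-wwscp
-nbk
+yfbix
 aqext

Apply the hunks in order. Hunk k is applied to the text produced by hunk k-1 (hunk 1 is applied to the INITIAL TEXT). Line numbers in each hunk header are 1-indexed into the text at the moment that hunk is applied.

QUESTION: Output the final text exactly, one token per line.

Hunk 1: at line 6 remove [iyzz,evck] add [alr,fxk] -> 10 lines: ajp nbe vze iwr pbk yjea alr fxk doknm txcfu
Hunk 2: at line 2 remove [iwr,pbk] add [wwscp,hwj] -> 10 lines: ajp nbe vze wwscp hwj yjea alr fxk doknm txcfu
Hunk 3: at line 4 remove [hwj] add [oumgn,jbk,osh] -> 12 lines: ajp nbe vze wwscp oumgn jbk osh yjea alr fxk doknm txcfu
Hunk 4: at line 6 remove [osh,yjea,alr] add [tset,kjkin,uabro] -> 12 lines: ajp nbe vze wwscp oumgn jbk tset kjkin uabro fxk doknm txcfu
Hunk 5: at line 4 remove [jbk,tset] add [vuga,mbovr,eky] -> 13 lines: ajp nbe vze wwscp oumgn vuga mbovr eky kjkin uabro fxk doknm txcfu
Hunk 6: at line 3 remove [oumgn,vuga,mbovr] add [nbk,aqext,eyl] -> 13 lines: ajp nbe vze wwscp nbk aqext eyl eky kjkin uabro fxk doknm txcfu
Hunk 7: at line 3 remove [wwscp,nbk] add [yfbix] -> 12 lines: ajp nbe vze yfbix aqext eyl eky kjkin uabro fxk doknm txcfu

Answer: ajp
nbe
vze
yfbix
aqext
eyl
eky
kjkin
uabro
fxk
doknm
txcfu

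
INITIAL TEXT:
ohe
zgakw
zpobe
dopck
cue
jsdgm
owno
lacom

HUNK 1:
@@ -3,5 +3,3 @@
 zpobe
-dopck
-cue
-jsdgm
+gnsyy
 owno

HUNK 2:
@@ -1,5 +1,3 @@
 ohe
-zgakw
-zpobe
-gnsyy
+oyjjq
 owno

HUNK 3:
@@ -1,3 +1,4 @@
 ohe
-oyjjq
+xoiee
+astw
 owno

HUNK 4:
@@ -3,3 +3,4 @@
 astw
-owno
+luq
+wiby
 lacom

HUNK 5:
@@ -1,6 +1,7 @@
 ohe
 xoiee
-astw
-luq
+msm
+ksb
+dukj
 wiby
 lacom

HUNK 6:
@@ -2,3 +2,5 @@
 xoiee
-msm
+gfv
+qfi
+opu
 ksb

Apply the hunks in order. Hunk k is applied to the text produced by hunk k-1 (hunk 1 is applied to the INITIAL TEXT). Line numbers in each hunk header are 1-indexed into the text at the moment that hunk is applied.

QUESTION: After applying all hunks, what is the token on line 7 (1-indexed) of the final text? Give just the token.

Hunk 1: at line 3 remove [dopck,cue,jsdgm] add [gnsyy] -> 6 lines: ohe zgakw zpobe gnsyy owno lacom
Hunk 2: at line 1 remove [zgakw,zpobe,gnsyy] add [oyjjq] -> 4 lines: ohe oyjjq owno lacom
Hunk 3: at line 1 remove [oyjjq] add [xoiee,astw] -> 5 lines: ohe xoiee astw owno lacom
Hunk 4: at line 3 remove [owno] add [luq,wiby] -> 6 lines: ohe xoiee astw luq wiby lacom
Hunk 5: at line 1 remove [astw,luq] add [msm,ksb,dukj] -> 7 lines: ohe xoiee msm ksb dukj wiby lacom
Hunk 6: at line 2 remove [msm] add [gfv,qfi,opu] -> 9 lines: ohe xoiee gfv qfi opu ksb dukj wiby lacom
Final line 7: dukj

Answer: dukj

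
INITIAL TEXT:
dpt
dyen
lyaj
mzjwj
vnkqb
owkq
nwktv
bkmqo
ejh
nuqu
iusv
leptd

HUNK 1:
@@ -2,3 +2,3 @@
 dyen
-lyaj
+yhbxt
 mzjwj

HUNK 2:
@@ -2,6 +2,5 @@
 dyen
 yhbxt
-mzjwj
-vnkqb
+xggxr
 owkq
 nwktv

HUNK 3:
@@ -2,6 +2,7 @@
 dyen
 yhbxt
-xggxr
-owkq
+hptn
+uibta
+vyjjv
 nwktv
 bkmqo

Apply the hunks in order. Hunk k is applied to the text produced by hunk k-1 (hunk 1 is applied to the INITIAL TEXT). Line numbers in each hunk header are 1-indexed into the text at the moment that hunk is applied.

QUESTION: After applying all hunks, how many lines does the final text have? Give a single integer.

Hunk 1: at line 2 remove [lyaj] add [yhbxt] -> 12 lines: dpt dyen yhbxt mzjwj vnkqb owkq nwktv bkmqo ejh nuqu iusv leptd
Hunk 2: at line 2 remove [mzjwj,vnkqb] add [xggxr] -> 11 lines: dpt dyen yhbxt xggxr owkq nwktv bkmqo ejh nuqu iusv leptd
Hunk 3: at line 2 remove [xggxr,owkq] add [hptn,uibta,vyjjv] -> 12 lines: dpt dyen yhbxt hptn uibta vyjjv nwktv bkmqo ejh nuqu iusv leptd
Final line count: 12

Answer: 12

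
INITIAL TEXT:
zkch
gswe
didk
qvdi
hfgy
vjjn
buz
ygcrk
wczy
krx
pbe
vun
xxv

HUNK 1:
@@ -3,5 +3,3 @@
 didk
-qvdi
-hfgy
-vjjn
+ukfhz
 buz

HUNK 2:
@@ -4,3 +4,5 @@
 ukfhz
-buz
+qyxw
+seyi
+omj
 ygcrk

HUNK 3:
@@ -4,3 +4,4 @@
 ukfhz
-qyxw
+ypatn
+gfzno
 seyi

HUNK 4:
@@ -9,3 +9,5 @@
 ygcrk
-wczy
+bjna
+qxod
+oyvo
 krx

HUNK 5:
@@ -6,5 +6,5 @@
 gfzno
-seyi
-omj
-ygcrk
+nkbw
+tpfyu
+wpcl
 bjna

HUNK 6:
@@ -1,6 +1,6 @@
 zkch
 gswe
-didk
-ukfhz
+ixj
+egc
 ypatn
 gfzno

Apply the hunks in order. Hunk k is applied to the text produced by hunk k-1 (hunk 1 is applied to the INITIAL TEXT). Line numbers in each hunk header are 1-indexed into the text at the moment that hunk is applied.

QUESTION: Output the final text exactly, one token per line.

Answer: zkch
gswe
ixj
egc
ypatn
gfzno
nkbw
tpfyu
wpcl
bjna
qxod
oyvo
krx
pbe
vun
xxv

Derivation:
Hunk 1: at line 3 remove [qvdi,hfgy,vjjn] add [ukfhz] -> 11 lines: zkch gswe didk ukfhz buz ygcrk wczy krx pbe vun xxv
Hunk 2: at line 4 remove [buz] add [qyxw,seyi,omj] -> 13 lines: zkch gswe didk ukfhz qyxw seyi omj ygcrk wczy krx pbe vun xxv
Hunk 3: at line 4 remove [qyxw] add [ypatn,gfzno] -> 14 lines: zkch gswe didk ukfhz ypatn gfzno seyi omj ygcrk wczy krx pbe vun xxv
Hunk 4: at line 9 remove [wczy] add [bjna,qxod,oyvo] -> 16 lines: zkch gswe didk ukfhz ypatn gfzno seyi omj ygcrk bjna qxod oyvo krx pbe vun xxv
Hunk 5: at line 6 remove [seyi,omj,ygcrk] add [nkbw,tpfyu,wpcl] -> 16 lines: zkch gswe didk ukfhz ypatn gfzno nkbw tpfyu wpcl bjna qxod oyvo krx pbe vun xxv
Hunk 6: at line 1 remove [didk,ukfhz] add [ixj,egc] -> 16 lines: zkch gswe ixj egc ypatn gfzno nkbw tpfyu wpcl bjna qxod oyvo krx pbe vun xxv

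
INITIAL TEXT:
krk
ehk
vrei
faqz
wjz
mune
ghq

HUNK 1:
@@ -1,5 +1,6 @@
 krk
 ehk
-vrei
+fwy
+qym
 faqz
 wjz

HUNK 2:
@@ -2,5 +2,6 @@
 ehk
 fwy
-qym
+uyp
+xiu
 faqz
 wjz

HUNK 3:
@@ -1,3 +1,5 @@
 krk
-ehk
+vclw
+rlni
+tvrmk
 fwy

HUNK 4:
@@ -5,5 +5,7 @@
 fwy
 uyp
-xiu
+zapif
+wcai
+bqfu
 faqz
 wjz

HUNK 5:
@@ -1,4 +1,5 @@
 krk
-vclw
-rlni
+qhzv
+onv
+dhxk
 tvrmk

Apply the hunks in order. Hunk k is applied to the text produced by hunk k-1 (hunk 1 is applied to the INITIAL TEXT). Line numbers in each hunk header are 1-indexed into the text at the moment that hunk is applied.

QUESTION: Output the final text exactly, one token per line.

Answer: krk
qhzv
onv
dhxk
tvrmk
fwy
uyp
zapif
wcai
bqfu
faqz
wjz
mune
ghq

Derivation:
Hunk 1: at line 1 remove [vrei] add [fwy,qym] -> 8 lines: krk ehk fwy qym faqz wjz mune ghq
Hunk 2: at line 2 remove [qym] add [uyp,xiu] -> 9 lines: krk ehk fwy uyp xiu faqz wjz mune ghq
Hunk 3: at line 1 remove [ehk] add [vclw,rlni,tvrmk] -> 11 lines: krk vclw rlni tvrmk fwy uyp xiu faqz wjz mune ghq
Hunk 4: at line 5 remove [xiu] add [zapif,wcai,bqfu] -> 13 lines: krk vclw rlni tvrmk fwy uyp zapif wcai bqfu faqz wjz mune ghq
Hunk 5: at line 1 remove [vclw,rlni] add [qhzv,onv,dhxk] -> 14 lines: krk qhzv onv dhxk tvrmk fwy uyp zapif wcai bqfu faqz wjz mune ghq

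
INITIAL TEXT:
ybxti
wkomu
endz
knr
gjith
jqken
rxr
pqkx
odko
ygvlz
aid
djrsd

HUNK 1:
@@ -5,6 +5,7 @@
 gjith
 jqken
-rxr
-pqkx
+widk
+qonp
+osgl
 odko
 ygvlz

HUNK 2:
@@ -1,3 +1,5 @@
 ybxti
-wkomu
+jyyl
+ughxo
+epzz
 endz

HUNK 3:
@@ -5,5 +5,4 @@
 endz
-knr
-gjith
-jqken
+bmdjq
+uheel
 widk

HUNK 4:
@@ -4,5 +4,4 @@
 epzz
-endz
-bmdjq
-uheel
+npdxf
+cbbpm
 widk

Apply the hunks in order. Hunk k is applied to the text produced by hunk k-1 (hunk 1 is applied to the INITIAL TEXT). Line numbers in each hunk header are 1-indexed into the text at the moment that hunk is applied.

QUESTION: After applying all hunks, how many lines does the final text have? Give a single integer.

Hunk 1: at line 5 remove [rxr,pqkx] add [widk,qonp,osgl] -> 13 lines: ybxti wkomu endz knr gjith jqken widk qonp osgl odko ygvlz aid djrsd
Hunk 2: at line 1 remove [wkomu] add [jyyl,ughxo,epzz] -> 15 lines: ybxti jyyl ughxo epzz endz knr gjith jqken widk qonp osgl odko ygvlz aid djrsd
Hunk 3: at line 5 remove [knr,gjith,jqken] add [bmdjq,uheel] -> 14 lines: ybxti jyyl ughxo epzz endz bmdjq uheel widk qonp osgl odko ygvlz aid djrsd
Hunk 4: at line 4 remove [endz,bmdjq,uheel] add [npdxf,cbbpm] -> 13 lines: ybxti jyyl ughxo epzz npdxf cbbpm widk qonp osgl odko ygvlz aid djrsd
Final line count: 13

Answer: 13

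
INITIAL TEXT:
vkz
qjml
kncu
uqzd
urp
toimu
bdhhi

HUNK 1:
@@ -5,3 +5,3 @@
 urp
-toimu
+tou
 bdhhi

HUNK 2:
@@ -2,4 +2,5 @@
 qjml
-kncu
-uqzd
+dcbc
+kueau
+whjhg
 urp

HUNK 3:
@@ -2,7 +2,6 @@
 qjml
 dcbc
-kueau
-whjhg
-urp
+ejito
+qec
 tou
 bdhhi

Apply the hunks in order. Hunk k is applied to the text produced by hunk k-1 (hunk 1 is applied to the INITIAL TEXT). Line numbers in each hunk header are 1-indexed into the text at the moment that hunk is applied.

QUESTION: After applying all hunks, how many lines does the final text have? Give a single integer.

Answer: 7

Derivation:
Hunk 1: at line 5 remove [toimu] add [tou] -> 7 lines: vkz qjml kncu uqzd urp tou bdhhi
Hunk 2: at line 2 remove [kncu,uqzd] add [dcbc,kueau,whjhg] -> 8 lines: vkz qjml dcbc kueau whjhg urp tou bdhhi
Hunk 3: at line 2 remove [kueau,whjhg,urp] add [ejito,qec] -> 7 lines: vkz qjml dcbc ejito qec tou bdhhi
Final line count: 7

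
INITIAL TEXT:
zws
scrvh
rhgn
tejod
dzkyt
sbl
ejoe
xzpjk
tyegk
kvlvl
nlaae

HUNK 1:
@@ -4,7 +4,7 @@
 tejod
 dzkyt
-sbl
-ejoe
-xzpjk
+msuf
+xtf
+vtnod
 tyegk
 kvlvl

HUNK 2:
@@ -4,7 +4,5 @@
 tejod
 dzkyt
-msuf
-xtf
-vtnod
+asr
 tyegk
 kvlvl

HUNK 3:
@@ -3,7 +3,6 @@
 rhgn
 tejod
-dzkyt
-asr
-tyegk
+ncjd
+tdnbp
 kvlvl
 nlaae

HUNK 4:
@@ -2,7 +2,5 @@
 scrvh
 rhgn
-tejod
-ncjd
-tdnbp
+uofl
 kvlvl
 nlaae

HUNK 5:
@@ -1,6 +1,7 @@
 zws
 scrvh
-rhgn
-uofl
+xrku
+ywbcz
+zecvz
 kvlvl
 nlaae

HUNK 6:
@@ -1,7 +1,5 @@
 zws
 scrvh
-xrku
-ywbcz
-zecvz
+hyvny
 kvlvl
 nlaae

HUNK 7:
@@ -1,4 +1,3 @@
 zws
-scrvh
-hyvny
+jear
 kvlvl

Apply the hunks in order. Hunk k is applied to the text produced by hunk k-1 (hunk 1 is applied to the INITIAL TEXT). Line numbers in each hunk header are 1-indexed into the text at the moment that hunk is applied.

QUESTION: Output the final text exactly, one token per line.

Answer: zws
jear
kvlvl
nlaae

Derivation:
Hunk 1: at line 4 remove [sbl,ejoe,xzpjk] add [msuf,xtf,vtnod] -> 11 lines: zws scrvh rhgn tejod dzkyt msuf xtf vtnod tyegk kvlvl nlaae
Hunk 2: at line 4 remove [msuf,xtf,vtnod] add [asr] -> 9 lines: zws scrvh rhgn tejod dzkyt asr tyegk kvlvl nlaae
Hunk 3: at line 3 remove [dzkyt,asr,tyegk] add [ncjd,tdnbp] -> 8 lines: zws scrvh rhgn tejod ncjd tdnbp kvlvl nlaae
Hunk 4: at line 2 remove [tejod,ncjd,tdnbp] add [uofl] -> 6 lines: zws scrvh rhgn uofl kvlvl nlaae
Hunk 5: at line 1 remove [rhgn,uofl] add [xrku,ywbcz,zecvz] -> 7 lines: zws scrvh xrku ywbcz zecvz kvlvl nlaae
Hunk 6: at line 1 remove [xrku,ywbcz,zecvz] add [hyvny] -> 5 lines: zws scrvh hyvny kvlvl nlaae
Hunk 7: at line 1 remove [scrvh,hyvny] add [jear] -> 4 lines: zws jear kvlvl nlaae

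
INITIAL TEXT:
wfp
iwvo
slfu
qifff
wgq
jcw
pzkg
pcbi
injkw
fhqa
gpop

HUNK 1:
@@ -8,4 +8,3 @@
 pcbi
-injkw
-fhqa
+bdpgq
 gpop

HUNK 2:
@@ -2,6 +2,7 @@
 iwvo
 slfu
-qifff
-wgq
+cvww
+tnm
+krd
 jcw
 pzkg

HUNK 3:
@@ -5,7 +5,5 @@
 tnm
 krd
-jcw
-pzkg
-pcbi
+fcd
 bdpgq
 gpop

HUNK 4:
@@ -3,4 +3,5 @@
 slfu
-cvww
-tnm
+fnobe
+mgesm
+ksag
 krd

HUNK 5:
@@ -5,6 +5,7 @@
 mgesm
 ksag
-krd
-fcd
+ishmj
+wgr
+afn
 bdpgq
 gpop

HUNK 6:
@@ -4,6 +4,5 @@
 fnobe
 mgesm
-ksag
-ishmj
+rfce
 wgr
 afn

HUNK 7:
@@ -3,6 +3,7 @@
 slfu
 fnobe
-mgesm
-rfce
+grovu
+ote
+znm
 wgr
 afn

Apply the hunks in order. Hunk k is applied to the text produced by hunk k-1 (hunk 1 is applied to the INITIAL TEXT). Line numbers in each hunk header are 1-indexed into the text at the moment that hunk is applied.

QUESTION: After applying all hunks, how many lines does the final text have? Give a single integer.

Answer: 11

Derivation:
Hunk 1: at line 8 remove [injkw,fhqa] add [bdpgq] -> 10 lines: wfp iwvo slfu qifff wgq jcw pzkg pcbi bdpgq gpop
Hunk 2: at line 2 remove [qifff,wgq] add [cvww,tnm,krd] -> 11 lines: wfp iwvo slfu cvww tnm krd jcw pzkg pcbi bdpgq gpop
Hunk 3: at line 5 remove [jcw,pzkg,pcbi] add [fcd] -> 9 lines: wfp iwvo slfu cvww tnm krd fcd bdpgq gpop
Hunk 4: at line 3 remove [cvww,tnm] add [fnobe,mgesm,ksag] -> 10 lines: wfp iwvo slfu fnobe mgesm ksag krd fcd bdpgq gpop
Hunk 5: at line 5 remove [krd,fcd] add [ishmj,wgr,afn] -> 11 lines: wfp iwvo slfu fnobe mgesm ksag ishmj wgr afn bdpgq gpop
Hunk 6: at line 4 remove [ksag,ishmj] add [rfce] -> 10 lines: wfp iwvo slfu fnobe mgesm rfce wgr afn bdpgq gpop
Hunk 7: at line 3 remove [mgesm,rfce] add [grovu,ote,znm] -> 11 lines: wfp iwvo slfu fnobe grovu ote znm wgr afn bdpgq gpop
Final line count: 11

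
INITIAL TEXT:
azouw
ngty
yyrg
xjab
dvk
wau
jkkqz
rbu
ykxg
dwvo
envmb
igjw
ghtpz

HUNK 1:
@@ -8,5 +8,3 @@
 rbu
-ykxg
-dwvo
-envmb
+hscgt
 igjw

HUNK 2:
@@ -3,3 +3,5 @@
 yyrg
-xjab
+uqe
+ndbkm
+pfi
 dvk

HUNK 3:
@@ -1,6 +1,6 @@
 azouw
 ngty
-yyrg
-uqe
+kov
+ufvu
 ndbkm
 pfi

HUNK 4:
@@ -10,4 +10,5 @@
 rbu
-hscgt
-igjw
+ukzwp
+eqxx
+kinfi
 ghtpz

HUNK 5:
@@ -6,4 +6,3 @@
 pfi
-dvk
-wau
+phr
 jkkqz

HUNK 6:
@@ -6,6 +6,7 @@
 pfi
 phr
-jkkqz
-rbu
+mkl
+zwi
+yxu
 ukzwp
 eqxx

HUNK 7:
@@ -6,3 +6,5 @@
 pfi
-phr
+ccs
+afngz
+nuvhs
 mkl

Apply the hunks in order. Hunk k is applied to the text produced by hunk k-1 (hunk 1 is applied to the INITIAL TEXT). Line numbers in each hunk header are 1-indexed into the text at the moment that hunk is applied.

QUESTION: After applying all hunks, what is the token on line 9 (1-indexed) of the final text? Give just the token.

Answer: nuvhs

Derivation:
Hunk 1: at line 8 remove [ykxg,dwvo,envmb] add [hscgt] -> 11 lines: azouw ngty yyrg xjab dvk wau jkkqz rbu hscgt igjw ghtpz
Hunk 2: at line 3 remove [xjab] add [uqe,ndbkm,pfi] -> 13 lines: azouw ngty yyrg uqe ndbkm pfi dvk wau jkkqz rbu hscgt igjw ghtpz
Hunk 3: at line 1 remove [yyrg,uqe] add [kov,ufvu] -> 13 lines: azouw ngty kov ufvu ndbkm pfi dvk wau jkkqz rbu hscgt igjw ghtpz
Hunk 4: at line 10 remove [hscgt,igjw] add [ukzwp,eqxx,kinfi] -> 14 lines: azouw ngty kov ufvu ndbkm pfi dvk wau jkkqz rbu ukzwp eqxx kinfi ghtpz
Hunk 5: at line 6 remove [dvk,wau] add [phr] -> 13 lines: azouw ngty kov ufvu ndbkm pfi phr jkkqz rbu ukzwp eqxx kinfi ghtpz
Hunk 6: at line 6 remove [jkkqz,rbu] add [mkl,zwi,yxu] -> 14 lines: azouw ngty kov ufvu ndbkm pfi phr mkl zwi yxu ukzwp eqxx kinfi ghtpz
Hunk 7: at line 6 remove [phr] add [ccs,afngz,nuvhs] -> 16 lines: azouw ngty kov ufvu ndbkm pfi ccs afngz nuvhs mkl zwi yxu ukzwp eqxx kinfi ghtpz
Final line 9: nuvhs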